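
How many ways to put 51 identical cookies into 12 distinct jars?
C(51+12-1, 12-1) = C(62, 11) = 508271323092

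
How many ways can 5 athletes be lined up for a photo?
5! = 120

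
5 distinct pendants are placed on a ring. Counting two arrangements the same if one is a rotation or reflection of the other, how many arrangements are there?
(5-1)!/2 = 24/2 = 12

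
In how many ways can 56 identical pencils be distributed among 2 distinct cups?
C(56+2-1, 2-1) = C(57, 1) = 57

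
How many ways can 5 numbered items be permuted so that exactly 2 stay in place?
Choose the 2 fixed points C(5,2) = 10, derange the rest: !3 = Σ_{j=0}^{3} (-1)^j·3!/j! = 6 - 6 + 3 - 1 = 2. Product = 10 × 2 = 20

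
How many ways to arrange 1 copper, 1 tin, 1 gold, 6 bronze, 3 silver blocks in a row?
12! / (1! × 1! × 1! × 6! × 3!) = 110880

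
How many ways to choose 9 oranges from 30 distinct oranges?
C(30,9) = 30!/(9!×21!) = 14307150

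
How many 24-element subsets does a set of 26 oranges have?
C(26,24) = 26!/(24!×2!) = 325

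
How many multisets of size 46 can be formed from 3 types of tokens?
C(46+3-1, 3-1) = C(48, 2) = 1128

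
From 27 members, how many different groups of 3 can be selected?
C(27,3) = 27!/(3!×24!) = 2925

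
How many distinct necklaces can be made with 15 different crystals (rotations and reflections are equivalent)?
(15-1)!/2 = 87178291200/2 = 43589145600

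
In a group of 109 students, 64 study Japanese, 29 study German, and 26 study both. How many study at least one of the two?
|A∪B| = |A| + |B| - |A∩B| = 64 + 29 - 26 = 67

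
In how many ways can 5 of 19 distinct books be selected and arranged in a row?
P(19,5) = 19!/(19-5)! = 1395360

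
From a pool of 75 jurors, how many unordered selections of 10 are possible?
C(75,10) = 75!/(10!×65!) = 828931106355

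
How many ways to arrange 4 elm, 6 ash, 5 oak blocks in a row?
15! / (4! × 6! × 5!) = 630630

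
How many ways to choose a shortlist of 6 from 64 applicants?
C(64,6) = 64!/(6!×58!) = 74974368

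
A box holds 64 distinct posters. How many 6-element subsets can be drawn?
C(64,6) = 64!/(6!×58!) = 74974368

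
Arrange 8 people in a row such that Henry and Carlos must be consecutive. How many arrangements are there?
Treat the 2 as one block: (8-2+1)! × 2! = 5040 × 2 = 10080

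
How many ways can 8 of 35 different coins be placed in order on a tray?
P(35,8) = 35!/(35-8)! = 948964262400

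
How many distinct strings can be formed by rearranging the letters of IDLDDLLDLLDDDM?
14! / (7! × 5! × 1! × 1!) = 144144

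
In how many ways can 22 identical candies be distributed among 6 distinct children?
C(22+6-1, 6-1) = C(27, 5) = 80730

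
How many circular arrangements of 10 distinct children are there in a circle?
Circular: fix one position, arrange the rest. (10-1)! = 362880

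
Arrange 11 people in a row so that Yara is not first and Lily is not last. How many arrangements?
By inclusion-exclusion: 11! - 2×(11-1)! + (11-2)! = 39916800 - 7257600 + 362880 = 33022080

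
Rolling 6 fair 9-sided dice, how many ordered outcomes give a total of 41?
Coefficient of x^41 in (x + x² + ... + x^9)^6. By inclusion-exclusion on dice exceeding 9: Σ_j (-1)^j C(6,j)·C(41-1-9j, 5) = C(6,0)·C(40,5) - C(6,1)·C(31,5) + C(6,2)·C(22,5) - C(6,3)·C(13,5) = 1·658008 - 6·169911 + 15·26334 - 20·1287 = 7812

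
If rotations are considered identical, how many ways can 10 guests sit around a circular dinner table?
Circular: fix one position, arrange the rest. (10-1)! = 362880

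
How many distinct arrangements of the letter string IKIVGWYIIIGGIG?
14! / (6! × 1! × 1! × 1! × 1! × 4!) = 5045040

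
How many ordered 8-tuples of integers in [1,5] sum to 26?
Coefficient of x^26 in (x + x² + ... + x^5)^8. By inclusion-exclusion on dice exceeding 5: Σ_j (-1)^j C(8,j)·C(26-1-5j, 7) = C(8,0)·C(25,7) - C(8,1)·C(20,7) + C(8,2)·C(15,7) - C(8,3)·C(10,7) = 1·480700 - 8·77520 + 28·6435 - 56·120 = 34000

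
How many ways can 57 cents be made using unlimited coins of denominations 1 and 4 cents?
Coefficient of x^57 in 1/(1-x^1) · 1/(1-x^4). Use j coins of 4 for j = 0..⌊57/4⌋ = 14, the rest in 1s: 14 + 1 = 15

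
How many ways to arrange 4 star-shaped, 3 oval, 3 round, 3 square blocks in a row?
13! / (4! × 3! × 3! × 3!) = 1201200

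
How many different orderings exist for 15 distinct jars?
15! = 1307674368000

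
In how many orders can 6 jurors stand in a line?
6! = 720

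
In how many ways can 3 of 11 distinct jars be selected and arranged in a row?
P(11,3) = 11!/(11-3)! = 990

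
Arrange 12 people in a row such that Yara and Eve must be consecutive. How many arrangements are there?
Treat the 2 as one block: (12-2+1)! × 2! = 39916800 × 2 = 79833600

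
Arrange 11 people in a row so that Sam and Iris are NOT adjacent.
Total - adjacent = 11! - (11-1)!×2 = 39916800 - 7257600 = 32659200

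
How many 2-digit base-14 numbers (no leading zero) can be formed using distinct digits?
First digit: 13 choices (nonzero). Then descending: 13 × 13 = 169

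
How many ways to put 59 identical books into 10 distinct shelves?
C(59+10-1, 10-1) = C(68, 9) = 49280065120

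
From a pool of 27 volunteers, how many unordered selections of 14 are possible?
C(27,14) = 27!/(14!×13!) = 20058300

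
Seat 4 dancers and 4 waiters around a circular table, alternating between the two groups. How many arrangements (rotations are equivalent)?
Fix one of the dancers: (4-1)! ways for the remaining dancers, × 4! ways for the waiters = 6 × 24 = 144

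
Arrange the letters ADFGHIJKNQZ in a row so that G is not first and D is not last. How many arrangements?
By inclusion-exclusion: 11! - 2×(11-1)! + (11-2)! = 39916800 - 7257600 + 362880 = 33022080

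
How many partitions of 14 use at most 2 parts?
By conjugation, equals partitions of 14 into parts ≤ 2. Let r_j(i) = number of partitions of i into parts ≤ j, for i = 0..14. r_1(i) = 1 for all i; r_j(i) = r_{j-1}(i) + r_j(i-j). Rows j = 2..2: ≤2: 1 1 2 2 3 3 4 4 5 5 6 6 7 7 8. r_2(14) = 8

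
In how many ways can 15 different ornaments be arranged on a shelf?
15! = 1307674368000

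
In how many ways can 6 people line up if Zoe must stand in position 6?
Fix one position: (6-1)! = 120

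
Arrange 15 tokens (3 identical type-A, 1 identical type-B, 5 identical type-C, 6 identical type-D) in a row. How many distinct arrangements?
15! / (3! × 1! × 5! × 6!) = 2522520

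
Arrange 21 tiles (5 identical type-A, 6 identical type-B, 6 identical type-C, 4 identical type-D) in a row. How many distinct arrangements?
21! / (5! × 6! × 6! × 4!) = 34220506320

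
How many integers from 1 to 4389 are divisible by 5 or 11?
⌊4389/5⌋ + ⌊4389/11⌋ - ⌊4389/55⌋ = 877 + 399 - 79 = 1197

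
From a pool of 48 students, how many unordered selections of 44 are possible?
C(48,44) = 48!/(44!×4!) = 194580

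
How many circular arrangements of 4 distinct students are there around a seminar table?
Circular: fix one position, arrange the rest. (4-1)! = 6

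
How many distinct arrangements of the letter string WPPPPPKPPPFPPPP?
15! / (12! × 1! × 1! × 1!) = 2730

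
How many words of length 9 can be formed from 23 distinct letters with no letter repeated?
P(23,9) = 23!/(23-9)! = 296541907200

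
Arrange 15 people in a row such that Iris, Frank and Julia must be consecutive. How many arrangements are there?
Treat the 3 as one block: (15-3+1)! × 3! = 6227020800 × 6 = 37362124800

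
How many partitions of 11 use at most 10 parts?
By conjugation, equals partitions of 11 into parts ≤ 10. Let r_j(i) = number of partitions of i into parts ≤ j, for i = 0..11. r_1(i) = 1 for all i; r_j(i) = r_{j-1}(i) + r_j(i-j). Rows j = 2..10: ≤2: 1 1 2 2 3 3 4 4 5 5 6 6; ≤3: 1 1 2 3 4 5 7 8 10 12 14 16; ≤4: 1 1 2 3 5 6 9 11 15 18 23 27; ≤5: 1 1 2 3 5 7 10 13 18 23 30 37; ≤6: 1 1 2 3 5 7 11 14 20 26 35 44; ≤7: 1 1 2 3 5 7 11 15 21 28 38 49; ≤8: 1 1 2 3 5 7 11 15 22 29 40 52; ≤9: 1 1 2 3 5 7 11 15 22 30 41 54; ≤10: 1 1 2 3 5 7 11 15 22 30 42 55. r_10(11) = 55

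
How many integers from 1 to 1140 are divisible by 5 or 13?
⌊1140/5⌋ + ⌊1140/13⌋ - ⌊1140/65⌋ = 228 + 87 - 17 = 298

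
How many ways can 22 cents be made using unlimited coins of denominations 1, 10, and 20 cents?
Coefficient of x^22 in 1/(1-x^1) · 1/(1-x^10) · 1/(1-x^20). Case on j = number of 20-cent coins (j = 0..1); remainder r = 22 - 20j is made from {1,10} in ⌊r/10⌋+1 ways. r = 22, 2 → 3 + 1 = 4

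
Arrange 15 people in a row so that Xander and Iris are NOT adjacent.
Total - adjacent = 15! - (15-1)!×2 = 1307674368000 - 174356582400 = 1133317785600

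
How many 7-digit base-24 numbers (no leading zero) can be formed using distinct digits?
First digit: 23 choices (nonzero). Then descending: 23 × 23 × 22 × 21 × 20 × 19 × 18 = 1671682320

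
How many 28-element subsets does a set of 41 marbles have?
C(41,28) = 41!/(28!×13!) = 17620076360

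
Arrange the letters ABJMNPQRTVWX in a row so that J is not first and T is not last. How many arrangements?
By inclusion-exclusion: 12! - 2×(12-1)! + (12-2)! = 479001600 - 79833600 + 3628800 = 402796800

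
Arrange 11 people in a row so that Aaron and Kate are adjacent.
Treat as block: (11-1)! × 2! = 3628800 × 2 = 7257600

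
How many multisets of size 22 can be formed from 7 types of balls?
C(22+7-1, 7-1) = C(28, 6) = 376740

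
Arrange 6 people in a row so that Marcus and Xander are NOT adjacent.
Total - adjacent = 6! - (6-1)!×2 = 720 - 240 = 480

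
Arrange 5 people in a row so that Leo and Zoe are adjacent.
Treat as block: (5-1)! × 2! = 24 × 2 = 48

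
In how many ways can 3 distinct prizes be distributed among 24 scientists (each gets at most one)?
P(24,3) = 24!/(24-3)! = 12144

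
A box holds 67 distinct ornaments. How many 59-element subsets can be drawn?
C(67,59) = 67!/(59!×8!) = 6522361560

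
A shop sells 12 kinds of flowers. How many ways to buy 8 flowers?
C(8+12-1, 12-1) = C(19, 11) = 75582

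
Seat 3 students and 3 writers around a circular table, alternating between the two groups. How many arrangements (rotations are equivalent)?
Fix one of the students: (3-1)! ways for the remaining students, × 3! ways for the writers = 2 × 6 = 12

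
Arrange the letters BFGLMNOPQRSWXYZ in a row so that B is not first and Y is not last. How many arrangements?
By inclusion-exclusion: 15! - 2×(15-1)! + (15-2)! = 1307674368000 - 174356582400 + 6227020800 = 1139544806400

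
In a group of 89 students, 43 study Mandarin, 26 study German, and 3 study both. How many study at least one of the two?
|A∪B| = |A| + |B| - |A∩B| = 43 + 26 - 3 = 66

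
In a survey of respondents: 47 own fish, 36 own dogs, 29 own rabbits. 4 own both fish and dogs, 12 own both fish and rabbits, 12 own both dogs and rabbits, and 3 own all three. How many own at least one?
|A∪B∪C| = 47+36+29-4-12-12+3 = 87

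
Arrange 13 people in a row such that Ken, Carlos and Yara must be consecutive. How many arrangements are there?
Treat the 3 as one block: (13-3+1)! × 3! = 39916800 × 6 = 239500800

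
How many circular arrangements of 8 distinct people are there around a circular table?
Circular: fix one position, arrange the rest. (8-1)! = 5040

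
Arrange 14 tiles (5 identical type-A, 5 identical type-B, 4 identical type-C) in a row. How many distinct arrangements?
14! / (5! × 5! × 4!) = 252252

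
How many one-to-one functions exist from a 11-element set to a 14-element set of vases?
P(14,11) = 14!/(14-11)! = 14529715200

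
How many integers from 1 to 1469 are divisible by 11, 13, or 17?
⌊1469/11⌋+⌊1469/13⌋+⌊1469/17⌋ - ⌊1469/143⌋-⌊1469/187⌋-⌊1469/221⌋ + ⌊1469/2431⌋ = 133+113+86 - 10-7-6 + 0 = 309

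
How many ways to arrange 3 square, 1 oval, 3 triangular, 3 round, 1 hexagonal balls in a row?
11! / (3! × 1! × 3! × 3! × 1!) = 184800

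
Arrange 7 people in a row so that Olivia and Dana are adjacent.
Treat as block: (7-1)! × 2! = 720 × 2 = 1440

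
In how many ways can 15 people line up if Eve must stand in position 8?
Fix one position: (15-1)! = 87178291200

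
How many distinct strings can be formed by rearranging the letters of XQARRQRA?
8! / (3! × 1! × 2! × 2!) = 1680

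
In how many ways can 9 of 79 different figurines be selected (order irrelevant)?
C(79,9) = 79!/(9!×70!) = 205811513765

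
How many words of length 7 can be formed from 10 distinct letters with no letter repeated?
P(10,7) = 10!/(10-7)! = 604800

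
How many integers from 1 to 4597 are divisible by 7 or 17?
⌊4597/7⌋ + ⌊4597/17⌋ - ⌊4597/119⌋ = 656 + 270 - 38 = 888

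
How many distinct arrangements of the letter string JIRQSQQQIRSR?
12! / (2! × 3! × 4! × 2! × 1!) = 831600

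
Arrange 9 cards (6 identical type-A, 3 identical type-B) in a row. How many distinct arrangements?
9! / (6! × 3!) = 84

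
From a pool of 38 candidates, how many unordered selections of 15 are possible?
C(38,15) = 38!/(15!×23!) = 15471286560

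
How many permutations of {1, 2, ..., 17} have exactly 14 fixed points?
Choose the 14 fixed points C(17,14) = 680, derange the rest: !3 = Σ_{j=0}^{3} (-1)^j·3!/j! = 6 - 6 + 3 - 1 = 2. Product = 680 × 2 = 1360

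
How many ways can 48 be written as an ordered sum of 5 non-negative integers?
C(48+5-1, 5-1) = C(52, 4) = 270725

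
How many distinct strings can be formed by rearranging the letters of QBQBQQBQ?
8! / (5! × 3!) = 56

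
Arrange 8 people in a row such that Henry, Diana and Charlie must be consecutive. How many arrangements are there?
Treat the 3 as one block: (8-3+1)! × 3! = 720 × 6 = 4320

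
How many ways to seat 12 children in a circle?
Circular: fix one position, arrange the rest. (12-1)! = 39916800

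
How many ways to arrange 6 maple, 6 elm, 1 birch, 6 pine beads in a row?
19! / (6! × 6! × 1! × 6!) = 325909584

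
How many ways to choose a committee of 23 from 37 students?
C(37,23) = 37!/(23!×14!) = 6107086800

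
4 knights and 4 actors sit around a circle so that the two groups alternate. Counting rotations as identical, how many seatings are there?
Fix one of the knights: (4-1)! ways for the remaining knights, × 4! ways for the actors = 6 × 24 = 144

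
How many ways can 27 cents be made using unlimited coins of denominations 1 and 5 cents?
Coefficient of x^27 in 1/(1-x^1) · 1/(1-x^5). Use j coins of 5 for j = 0..⌊27/5⌋ = 5, the rest in 1s: 5 + 1 = 6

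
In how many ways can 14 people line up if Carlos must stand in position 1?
Fix one position: (14-1)! = 6227020800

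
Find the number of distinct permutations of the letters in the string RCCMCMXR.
8! / (3! × 2! × 2! × 1!) = 1680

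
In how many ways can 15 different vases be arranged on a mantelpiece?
15! = 1307674368000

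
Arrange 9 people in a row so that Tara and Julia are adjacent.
Treat as block: (9-1)! × 2! = 40320 × 2 = 80640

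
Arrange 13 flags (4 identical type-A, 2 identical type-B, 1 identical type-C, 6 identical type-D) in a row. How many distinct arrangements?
13! / (4! × 2! × 1! × 6!) = 180180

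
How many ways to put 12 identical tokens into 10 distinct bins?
C(12+10-1, 10-1) = C(21, 9) = 293930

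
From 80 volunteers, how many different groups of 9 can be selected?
C(80,9) = 80!/(9!×71!) = 231900297200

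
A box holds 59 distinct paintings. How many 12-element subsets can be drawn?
C(59,12) = 59!/(12!×47!) = 1119487075980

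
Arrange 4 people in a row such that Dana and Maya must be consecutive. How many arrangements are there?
Treat the 2 as one block: (4-2+1)! × 2! = 6 × 2 = 12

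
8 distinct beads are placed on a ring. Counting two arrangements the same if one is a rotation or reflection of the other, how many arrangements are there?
(8-1)!/2 = 5040/2 = 2520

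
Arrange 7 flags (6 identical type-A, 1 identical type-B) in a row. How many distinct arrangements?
7! / (6! × 1!) = 7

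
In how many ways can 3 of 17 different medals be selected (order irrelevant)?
C(17,3) = 17!/(3!×14!) = 680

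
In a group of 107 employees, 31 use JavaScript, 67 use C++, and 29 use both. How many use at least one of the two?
|A∪B| = |A| + |B| - |A∩B| = 31 + 67 - 29 = 69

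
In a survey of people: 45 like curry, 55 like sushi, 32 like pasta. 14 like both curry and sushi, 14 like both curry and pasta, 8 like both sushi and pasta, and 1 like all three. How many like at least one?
|A∪B∪C| = 45+55+32-14-14-8+1 = 97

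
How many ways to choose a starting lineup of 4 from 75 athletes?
C(75,4) = 75!/(4!×71!) = 1215450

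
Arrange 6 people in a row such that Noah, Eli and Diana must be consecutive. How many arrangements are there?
Treat the 3 as one block: (6-3+1)! × 3! = 24 × 6 = 144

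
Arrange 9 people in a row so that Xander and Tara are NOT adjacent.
Total - adjacent = 9! - (9-1)!×2 = 362880 - 80640 = 282240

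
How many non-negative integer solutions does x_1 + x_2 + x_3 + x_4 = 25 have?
C(25+4-1, 4-1) = C(28, 3) = 3276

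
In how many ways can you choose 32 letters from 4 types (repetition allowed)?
C(32+4-1, 4-1) = C(35, 3) = 6545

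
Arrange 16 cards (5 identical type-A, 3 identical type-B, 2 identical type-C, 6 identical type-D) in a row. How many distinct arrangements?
16! / (5! × 3! × 2! × 6!) = 20180160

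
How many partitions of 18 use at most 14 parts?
By conjugation, equals partitions of 18 into parts ≤ 14. Let r_j(i) = number of partitions of i into parts ≤ j, for i = 0..18. r_1(i) = 1 for all i; r_j(i) = r_{j-1}(i) + r_j(i-j). Rows j = 2..14: ≤2: 1 1 2 2 3 3 4 4 5 5 6 6 7 7 8 8 9 9 10; ≤3: 1 1 2 3 4 5 7 8 10 12 14 16 19 21 24 27 30 33 37; ≤4: 1 1 2 3 5 6 9 11 15 18 23 27 34 39 47 54 64 72 84; ≤5: 1 1 2 3 5 7 10 13 18 23 30 37 47 57 70 84 101 119 141; ≤6: 1 1 2 3 5 7 11 14 20 26 35 44 58 71 90 110 136 163 199; ≤7: 1 1 2 3 5 7 11 15 21 28 38 49 65 82 105 131 164 201 248; ≤8: 1 1 2 3 5 7 11 15 22 29 40 52 70 89 116 146 186 230 288; ≤9: 1 1 2 3 5 7 11 15 22 30 41 54 73 94 123 157 201 252 318; ≤10: 1 1 2 3 5 7 11 15 22 30 42 55 75 97 128 164 212 267 340; ≤11: 1 1 2 3 5 7 11 15 22 30 42 56 76 99 131 169 219 278 355; ≤12: 1 1 2 3 5 7 11 15 22 30 42 56 77 100 133 172 224 285 366; ≤13: 1 1 2 3 5 7 11 15 22 30 42 56 77 101 134 174 227 290 373; ≤14: 1 1 2 3 5 7 11 15 22 30 42 56 77 101 135 175 229 293 378. r_14(18) = 378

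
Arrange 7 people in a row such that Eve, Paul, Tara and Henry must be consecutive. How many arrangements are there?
Treat the 4 as one block: (7-4+1)! × 4! = 24 × 24 = 576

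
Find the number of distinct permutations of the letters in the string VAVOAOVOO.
9! / (3! × 4! × 2!) = 1260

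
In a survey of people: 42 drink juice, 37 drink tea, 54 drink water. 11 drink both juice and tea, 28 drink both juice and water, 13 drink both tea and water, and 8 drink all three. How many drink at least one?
|A∪B∪C| = 42+37+54-11-28-13+8 = 89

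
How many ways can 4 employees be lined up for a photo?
4! = 24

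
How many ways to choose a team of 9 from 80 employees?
C(80,9) = 80!/(9!×71!) = 231900297200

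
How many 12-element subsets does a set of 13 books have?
C(13,12) = 13!/(12!×1!) = 13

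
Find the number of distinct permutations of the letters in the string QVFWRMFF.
8! / (1! × 1! × 1! × 3! × 1! × 1!) = 6720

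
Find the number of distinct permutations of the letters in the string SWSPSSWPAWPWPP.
14! / (1! × 4! × 5! × 4!) = 1261260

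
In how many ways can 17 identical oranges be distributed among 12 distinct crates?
C(17+12-1, 12-1) = C(28, 11) = 21474180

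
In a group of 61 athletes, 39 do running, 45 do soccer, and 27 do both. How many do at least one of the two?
|A∪B| = |A| + |B| - |A∩B| = 39 + 45 - 27 = 57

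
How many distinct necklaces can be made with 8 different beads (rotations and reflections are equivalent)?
(8-1)!/2 = 5040/2 = 2520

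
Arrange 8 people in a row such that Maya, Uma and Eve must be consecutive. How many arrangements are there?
Treat the 3 as one block: (8-3+1)! × 3! = 720 × 6 = 4320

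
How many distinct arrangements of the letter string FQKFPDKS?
8! / (2! × 1! × 1! × 2! × 1! × 1!) = 10080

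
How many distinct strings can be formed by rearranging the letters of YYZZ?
4! / (2! × 2!) = 6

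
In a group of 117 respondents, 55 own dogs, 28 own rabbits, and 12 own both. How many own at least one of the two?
|A∪B| = |A| + |B| - |A∩B| = 55 + 28 - 12 = 71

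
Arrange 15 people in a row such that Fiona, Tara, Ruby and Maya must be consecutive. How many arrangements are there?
Treat the 4 as one block: (15-4+1)! × 4! = 479001600 × 24 = 11496038400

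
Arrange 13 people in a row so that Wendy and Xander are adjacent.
Treat as block: (13-1)! × 2! = 479001600 × 2 = 958003200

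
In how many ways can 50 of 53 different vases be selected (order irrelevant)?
C(53,50) = 53!/(50!×3!) = 23426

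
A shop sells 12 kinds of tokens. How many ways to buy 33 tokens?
C(33+12-1, 12-1) = C(44, 11) = 7669339132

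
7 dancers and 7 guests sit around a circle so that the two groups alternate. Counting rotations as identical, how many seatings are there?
Fix one of the dancers: (7-1)! ways for the remaining dancers, × 7! ways for the guests = 720 × 5040 = 3628800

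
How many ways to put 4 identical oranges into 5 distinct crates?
C(4+5-1, 5-1) = C(8, 4) = 70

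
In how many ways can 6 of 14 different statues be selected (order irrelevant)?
C(14,6) = 14!/(6!×8!) = 3003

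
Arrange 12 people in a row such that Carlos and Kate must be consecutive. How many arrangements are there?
Treat the 2 as one block: (12-2+1)! × 2! = 39916800 × 2 = 79833600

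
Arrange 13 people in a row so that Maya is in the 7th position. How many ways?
Fix one position: (13-1)! = 479001600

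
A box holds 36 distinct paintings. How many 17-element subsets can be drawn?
C(36,17) = 36!/(17!×19!) = 8597496600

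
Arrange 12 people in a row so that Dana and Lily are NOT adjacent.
Total - adjacent = 12! - (12-1)!×2 = 479001600 - 79833600 = 399168000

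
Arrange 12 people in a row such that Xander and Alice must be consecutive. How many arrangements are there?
Treat the 2 as one block: (12-2+1)! × 2! = 39916800 × 2 = 79833600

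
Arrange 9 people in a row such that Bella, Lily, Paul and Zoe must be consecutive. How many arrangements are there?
Treat the 4 as one block: (9-4+1)! × 4! = 720 × 24 = 17280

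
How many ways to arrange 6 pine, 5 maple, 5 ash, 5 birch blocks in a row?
21! / (6! × 5! × 5! × 5!) = 41064607584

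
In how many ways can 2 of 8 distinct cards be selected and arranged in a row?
P(8,2) = 8!/(8-2)! = 56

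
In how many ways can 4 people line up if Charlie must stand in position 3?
Fix one position: (4-1)! = 6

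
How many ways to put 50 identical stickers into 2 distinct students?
C(50+2-1, 2-1) = C(51, 1) = 51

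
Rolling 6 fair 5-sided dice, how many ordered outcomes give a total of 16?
Coefficient of x^16 in (x + x² + ... + x^5)^6. By inclusion-exclusion on dice exceeding 5: Σ_j (-1)^j C(6,j)·C(16-1-5j, 5) = C(6,0)·C(15,5) - C(6,1)·C(10,5) + C(6,2)·C(5,5) = 1·3003 - 6·252 + 15·1 = 1506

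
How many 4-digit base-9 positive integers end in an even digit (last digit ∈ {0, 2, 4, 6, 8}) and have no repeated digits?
Last∈{0,2,4,6,8}. Last=0: 336. Last nonzero: 4×7×P(7,2) = 1176. Total = 1512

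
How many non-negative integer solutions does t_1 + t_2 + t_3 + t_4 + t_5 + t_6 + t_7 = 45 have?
C(45+7-1, 7-1) = C(51, 6) = 18009460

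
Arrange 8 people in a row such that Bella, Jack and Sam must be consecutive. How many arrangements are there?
Treat the 3 as one block: (8-3+1)! × 3! = 720 × 6 = 4320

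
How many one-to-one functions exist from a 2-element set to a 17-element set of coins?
P(17,2) = 17!/(17-2)! = 272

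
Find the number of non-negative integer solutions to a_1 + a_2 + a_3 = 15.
C(15+3-1, 3-1) = C(17, 2) = 136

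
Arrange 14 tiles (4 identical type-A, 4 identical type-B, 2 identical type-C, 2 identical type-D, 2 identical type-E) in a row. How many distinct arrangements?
14! / (4! × 4! × 2! × 2! × 2!) = 18918900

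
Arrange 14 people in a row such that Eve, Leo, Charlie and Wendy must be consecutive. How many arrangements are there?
Treat the 4 as one block: (14-4+1)! × 4! = 39916800 × 24 = 958003200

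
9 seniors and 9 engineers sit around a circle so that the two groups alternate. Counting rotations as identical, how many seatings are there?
Fix one of the seniors: (9-1)! ways for the remaining seniors, × 9! ways for the engineers = 40320 × 362880 = 14631321600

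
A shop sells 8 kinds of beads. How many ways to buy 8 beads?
C(8+8-1, 8-1) = C(15, 7) = 6435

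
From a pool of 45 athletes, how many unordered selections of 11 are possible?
C(45,11) = 45!/(11!×34!) = 10150595910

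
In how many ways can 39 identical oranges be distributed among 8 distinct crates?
C(39+8-1, 8-1) = C(46, 7) = 53524680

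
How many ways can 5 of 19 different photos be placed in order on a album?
P(19,5) = 19!/(19-5)! = 1395360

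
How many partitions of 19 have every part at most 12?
Let r_j(i) = number of partitions of i into parts ≤ j, for i = 0..19. r_1(i) = 1 for all i; r_j(i) = r_{j-1}(i) + r_j(i-j). Rows j = 2..12: ≤2: 1 1 2 2 3 3 4 4 5 5 6 6 7 7 8 8 9 9 10 10; ≤3: 1 1 2 3 4 5 7 8 10 12 14 16 19 21 24 27 30 33 37 40; ≤4: 1 1 2 3 5 6 9 11 15 18 23 27 34 39 47 54 64 72 84 94; ≤5: 1 1 2 3 5 7 10 13 18 23 30 37 47 57 70 84 101 119 141 164; ≤6: 1 1 2 3 5 7 11 14 20 26 35 44 58 71 90 110 136 163 199 235; ≤7: 1 1 2 3 5 7 11 15 21 28 38 49 65 82 105 131 164 201 248 300; ≤8: 1 1 2 3 5 7 11 15 22 29 40 52 70 89 116 146 186 230 288 352; ≤9: 1 1 2 3 5 7 11 15 22 30 41 54 73 94 123 157 201 252 318 393; ≤10: 1 1 2 3 5 7 11 15 22 30 42 55 75 97 128 164 212 267 340 423; ≤11: 1 1 2 3 5 7 11 15 22 30 42 56 76 99 131 169 219 278 355 445; ≤12: 1 1 2 3 5 7 11 15 22 30 42 56 77 100 133 172 224 285 366 460. r_12(19) = 460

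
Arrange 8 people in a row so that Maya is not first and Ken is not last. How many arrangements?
By inclusion-exclusion: 8! - 2×(8-1)! + (8-2)! = 40320 - 10080 + 720 = 30960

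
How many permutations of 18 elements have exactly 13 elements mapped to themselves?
Choose the 13 fixed points C(18,13) = 8568, derange the rest: !5 = Σ_{j=0}^{5} (-1)^j·5!/j! = 120 - 120 + 60 - 20 + 5 - 1 = 44. Product = 8568 × 44 = 376992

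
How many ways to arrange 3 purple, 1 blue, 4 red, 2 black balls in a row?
10! / (3! × 1! × 4! × 2!) = 12600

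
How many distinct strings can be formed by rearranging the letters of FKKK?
4! / (3! × 1!) = 4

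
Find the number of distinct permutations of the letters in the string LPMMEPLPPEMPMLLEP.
17! / (4! × 6! × 4! × 3!) = 142942800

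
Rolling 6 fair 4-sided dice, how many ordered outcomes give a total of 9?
Coefficient of x^9 in (x + x² + ... + x^4)^6. By inclusion-exclusion on dice exceeding 4: Σ_j (-1)^j C(6,j)·C(9-1-4j, 5) = C(6,0)·C(8,5) = 1·56 = 56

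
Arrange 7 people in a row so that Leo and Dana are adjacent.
Treat as block: (7-1)! × 2! = 720 × 2 = 1440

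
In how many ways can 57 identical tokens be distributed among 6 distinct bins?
C(57+6-1, 6-1) = C(62, 5) = 6471002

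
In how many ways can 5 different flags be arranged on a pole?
5! = 120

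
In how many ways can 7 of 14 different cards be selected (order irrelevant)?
C(14,7) = 14!/(7!×7!) = 3432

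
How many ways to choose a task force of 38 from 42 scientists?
C(42,38) = 42!/(38!×4!) = 111930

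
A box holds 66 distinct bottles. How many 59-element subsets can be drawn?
C(66,59) = 66!/(59!×7!) = 778789440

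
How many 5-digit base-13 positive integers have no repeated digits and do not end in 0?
Last digit: 12 nonzero choices. First digit: 11 (nonzero, ≠last). Middle 3: P(11,3) = 990. Total = 130680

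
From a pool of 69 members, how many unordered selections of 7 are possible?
C(69,7) = 69!/(7!×62!) = 1078897248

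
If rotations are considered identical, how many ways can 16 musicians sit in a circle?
Circular: fix one position, arrange the rest. (16-1)! = 1307674368000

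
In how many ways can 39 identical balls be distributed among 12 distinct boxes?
C(39+12-1, 12-1) = C(50, 11) = 37353738800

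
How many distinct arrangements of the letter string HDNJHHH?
7! / (1! × 4! × 1! × 1!) = 210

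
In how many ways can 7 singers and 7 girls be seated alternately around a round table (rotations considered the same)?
Fix one of the singers: (7-1)! ways for the remaining singers, × 7! ways for the girls = 720 × 5040 = 3628800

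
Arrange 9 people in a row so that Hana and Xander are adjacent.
Treat as block: (9-1)! × 2! = 40320 × 2 = 80640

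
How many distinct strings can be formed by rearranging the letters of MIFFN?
5! / (2! × 1! × 1! × 1!) = 60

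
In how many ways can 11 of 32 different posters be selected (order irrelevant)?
C(32,11) = 32!/(11!×21!) = 129024480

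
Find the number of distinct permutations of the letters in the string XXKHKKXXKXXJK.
13! / (1! × 1! × 6! × 5!) = 72072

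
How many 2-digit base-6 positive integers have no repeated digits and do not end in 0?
Last digit: 5 nonzero choices. First digit: 4 (nonzero, ≠last). Middle 0: P(4,0) = 1. Total = 20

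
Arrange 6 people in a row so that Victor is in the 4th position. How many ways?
Fix one position: (6-1)! = 120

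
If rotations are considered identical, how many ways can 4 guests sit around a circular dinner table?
Circular: fix one position, arrange the rest. (4-1)! = 6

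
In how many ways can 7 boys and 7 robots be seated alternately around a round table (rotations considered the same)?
Fix one of the boys: (7-1)! ways for the remaining boys, × 7! ways for the robots = 720 × 5040 = 3628800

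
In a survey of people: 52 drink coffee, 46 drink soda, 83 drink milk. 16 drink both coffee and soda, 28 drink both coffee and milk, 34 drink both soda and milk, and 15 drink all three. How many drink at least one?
|A∪B∪C| = 52+46+83-16-28-34+15 = 118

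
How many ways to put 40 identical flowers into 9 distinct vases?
C(40+9-1, 9-1) = C(48, 8) = 377348994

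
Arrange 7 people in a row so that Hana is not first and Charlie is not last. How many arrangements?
By inclusion-exclusion: 7! - 2×(7-1)! + (7-2)! = 5040 - 1440 + 120 = 3720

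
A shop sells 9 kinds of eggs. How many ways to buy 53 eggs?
C(53+9-1, 9-1) = C(61, 8) = 2944827765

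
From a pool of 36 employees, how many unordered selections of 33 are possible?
C(36,33) = 36!/(33!×3!) = 7140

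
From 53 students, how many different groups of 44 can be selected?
C(53,44) = 53!/(44!×9!) = 4431613550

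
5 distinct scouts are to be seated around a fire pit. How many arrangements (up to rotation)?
Circular: fix one position, arrange the rest. (5-1)! = 24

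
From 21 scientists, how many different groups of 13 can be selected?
C(21,13) = 21!/(13!×8!) = 203490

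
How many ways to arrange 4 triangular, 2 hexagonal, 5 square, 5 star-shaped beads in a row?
16! / (4! × 2! × 5! × 5!) = 30270240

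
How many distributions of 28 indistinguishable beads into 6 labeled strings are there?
C(28+6-1, 6-1) = C(33, 5) = 237336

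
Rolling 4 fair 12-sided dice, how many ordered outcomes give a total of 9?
Coefficient of x^9 in (x + x² + ... + x^12)^4. By inclusion-exclusion on dice exceeding 12: Σ_j (-1)^j C(4,j)·C(9-1-12j, 3) = C(4,0)·C(8,3) = 1·56 = 56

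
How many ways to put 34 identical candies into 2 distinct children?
C(34+2-1, 2-1) = C(35, 1) = 35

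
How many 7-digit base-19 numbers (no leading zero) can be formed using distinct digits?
First digit: 18 choices (nonzero). Then descending: 18 × 18 × 17 × 16 × 15 × 14 × 13 = 240589440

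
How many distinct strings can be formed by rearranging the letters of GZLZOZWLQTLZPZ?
14! / (1! × 1! × 3! × 1! × 5! × 1! × 1! × 1!) = 121080960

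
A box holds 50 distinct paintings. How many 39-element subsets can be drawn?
C(50,39) = 50!/(39!×11!) = 37353738800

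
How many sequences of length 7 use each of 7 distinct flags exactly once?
7! = 5040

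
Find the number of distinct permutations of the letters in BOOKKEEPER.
10! / (1! × 2! × 2! × 3! × 1! × 1!) = 151200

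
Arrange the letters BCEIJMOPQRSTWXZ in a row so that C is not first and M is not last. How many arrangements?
By inclusion-exclusion: 15! - 2×(15-1)! + (15-2)! = 1307674368000 - 174356582400 + 6227020800 = 1139544806400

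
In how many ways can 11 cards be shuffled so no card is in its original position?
!11 = Σ_{j=0}^{11} (-1)^j·11!/j! = 39916800 - 39916800 + 19958400 - 6652800 + 1663200 - 332640 + 55440 - 7920 + 990 - 110 + 11 - 1 = 14684570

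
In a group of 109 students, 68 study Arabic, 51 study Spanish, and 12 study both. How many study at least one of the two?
|A∪B| = |A| + |B| - |A∩B| = 68 + 51 - 12 = 107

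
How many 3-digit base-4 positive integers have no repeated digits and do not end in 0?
Last digit: 3 nonzero choices. First digit: 2 (nonzero, ≠last). Middle 1: P(2,1) = 2. Total = 12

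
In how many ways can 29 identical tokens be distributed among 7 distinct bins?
C(29+7-1, 7-1) = C(35, 6) = 1623160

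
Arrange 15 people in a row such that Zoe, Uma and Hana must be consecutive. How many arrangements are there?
Treat the 3 as one block: (15-3+1)! × 3! = 6227020800 × 6 = 37362124800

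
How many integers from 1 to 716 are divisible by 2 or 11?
⌊716/2⌋ + ⌊716/11⌋ - ⌊716/22⌋ = 358 + 65 - 32 = 391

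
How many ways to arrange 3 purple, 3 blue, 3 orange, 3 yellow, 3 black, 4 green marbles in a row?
19! / (3! × 3! × 3! × 3! × 3! × 4!) = 651819168000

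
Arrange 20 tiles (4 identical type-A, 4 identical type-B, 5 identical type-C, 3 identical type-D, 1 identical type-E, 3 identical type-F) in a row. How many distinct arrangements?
20! / (4! × 4! × 5! × 3! × 1! × 3!) = 977728752000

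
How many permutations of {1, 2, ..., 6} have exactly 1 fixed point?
Choose the 1 fixed point C(6,1) = 6, derange the rest: !5 = Σ_{j=0}^{5} (-1)^j·5!/j! = 120 - 120 + 60 - 20 + 5 - 1 = 44. Product = 6 × 44 = 264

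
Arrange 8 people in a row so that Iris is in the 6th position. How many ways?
Fix one position: (8-1)! = 5040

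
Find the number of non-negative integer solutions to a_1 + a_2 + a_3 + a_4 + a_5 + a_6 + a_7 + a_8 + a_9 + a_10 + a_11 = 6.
C(6+11-1, 11-1) = C(16, 10) = 8008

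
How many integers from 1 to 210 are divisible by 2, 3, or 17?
⌊210/2⌋+⌊210/3⌋+⌊210/17⌋ - ⌊210/6⌋-⌊210/34⌋-⌊210/51⌋ + ⌊210/102⌋ = 105+70+12 - 35-6-4 + 2 = 144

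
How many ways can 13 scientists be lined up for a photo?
13! = 6227020800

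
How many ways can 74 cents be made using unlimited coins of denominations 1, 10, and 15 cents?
Coefficient of x^74 in 1/(1-x^1) · 1/(1-x^10) · 1/(1-x^15). Case on j = number of 15-cent coins (j = 0..4); remainder r = 74 - 15j is made from {1,10} in ⌊r/10⌋+1 ways. r = 74, 59, 44, 29, 14 → 8 + 6 + 5 + 3 + 2 = 24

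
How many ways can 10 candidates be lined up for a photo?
10! = 3628800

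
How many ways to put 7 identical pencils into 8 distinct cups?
C(7+8-1, 8-1) = C(14, 7) = 3432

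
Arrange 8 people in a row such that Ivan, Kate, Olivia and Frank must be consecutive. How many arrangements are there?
Treat the 4 as one block: (8-4+1)! × 4! = 120 × 24 = 2880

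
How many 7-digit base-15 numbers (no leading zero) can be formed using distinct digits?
First digit: 14 choices (nonzero). Then descending: 14 × 14 × 13 × 12 × 11 × 10 × 9 = 30270240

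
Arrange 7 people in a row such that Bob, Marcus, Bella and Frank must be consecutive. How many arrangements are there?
Treat the 4 as one block: (7-4+1)! × 4! = 24 × 24 = 576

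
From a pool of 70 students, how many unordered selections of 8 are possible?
C(70,8) = 70!/(8!×62!) = 9440350920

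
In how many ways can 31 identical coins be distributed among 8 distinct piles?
C(31+8-1, 8-1) = C(38, 7) = 12620256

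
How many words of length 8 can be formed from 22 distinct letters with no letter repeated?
P(22,8) = 22!/(22-8)! = 12893126400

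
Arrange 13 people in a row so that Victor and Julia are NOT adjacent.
Total - adjacent = 13! - (13-1)!×2 = 6227020800 - 958003200 = 5269017600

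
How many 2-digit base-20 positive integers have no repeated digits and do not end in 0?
Last digit: 19 nonzero choices. First digit: 18 (nonzero, ≠last). Middle 0: P(18,0) = 1. Total = 342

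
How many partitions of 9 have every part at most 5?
Let r_j(i) = number of partitions of i into parts ≤ j, for i = 0..9. r_1(i) = 1 for all i; r_j(i) = r_{j-1}(i) + r_j(i-j). Rows j = 2..5: ≤2: 1 1 2 2 3 3 4 4 5 5; ≤3: 1 1 2 3 4 5 7 8 10 12; ≤4: 1 1 2 3 5 6 9 11 15 18; ≤5: 1 1 2 3 5 7 10 13 18 23. r_5(9) = 23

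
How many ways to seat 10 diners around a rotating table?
Circular: fix one position, arrange the rest. (10-1)! = 362880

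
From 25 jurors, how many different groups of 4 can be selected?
C(25,4) = 25!/(4!×21!) = 12650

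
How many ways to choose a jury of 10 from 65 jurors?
C(65,10) = 65!/(10!×55!) = 179013799328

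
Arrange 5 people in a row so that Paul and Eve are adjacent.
Treat as block: (5-1)! × 2! = 24 × 2 = 48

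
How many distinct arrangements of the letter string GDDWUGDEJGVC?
12! / (1! × 1! × 1! × 3! × 1! × 1! × 3! × 1!) = 13305600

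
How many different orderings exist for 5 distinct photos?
5! = 120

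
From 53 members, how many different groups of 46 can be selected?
C(53,46) = 53!/(46!×7!) = 154143080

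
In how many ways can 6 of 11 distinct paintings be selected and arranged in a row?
P(11,6) = 11!/(11-6)! = 332640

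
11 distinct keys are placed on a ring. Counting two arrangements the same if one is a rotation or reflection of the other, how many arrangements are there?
(11-1)!/2 = 3628800/2 = 1814400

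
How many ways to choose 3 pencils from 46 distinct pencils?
C(46,3) = 46!/(3!×43!) = 15180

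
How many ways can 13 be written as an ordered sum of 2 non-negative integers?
C(13+2-1, 2-1) = C(14, 1) = 14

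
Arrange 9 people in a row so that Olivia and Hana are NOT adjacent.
Total - adjacent = 9! - (9-1)!×2 = 362880 - 80640 = 282240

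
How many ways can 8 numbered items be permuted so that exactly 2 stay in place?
Choose the 2 fixed points C(8,2) = 28, derange the rest: !6 = Σ_{j=0}^{6} (-1)^j·6!/j! = 720 - 720 + 360 - 120 + 30 - 6 + 1 = 265. Product = 28 × 265 = 7420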